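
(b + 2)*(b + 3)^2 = b^3 + 8*b^2 + 21*b + 18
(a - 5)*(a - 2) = a^2 - 7*a + 10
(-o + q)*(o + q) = -o^2 + q^2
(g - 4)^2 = g^2 - 8*g + 16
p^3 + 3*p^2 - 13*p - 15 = (p - 3)*(p + 1)*(p + 5)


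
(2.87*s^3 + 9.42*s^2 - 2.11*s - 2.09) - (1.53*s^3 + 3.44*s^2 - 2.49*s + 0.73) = 1.34*s^3 + 5.98*s^2 + 0.38*s - 2.82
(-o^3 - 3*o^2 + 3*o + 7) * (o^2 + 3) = -o^5 - 3*o^4 - 2*o^2 + 9*o + 21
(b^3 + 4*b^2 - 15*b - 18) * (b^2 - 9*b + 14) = b^5 - 5*b^4 - 37*b^3 + 173*b^2 - 48*b - 252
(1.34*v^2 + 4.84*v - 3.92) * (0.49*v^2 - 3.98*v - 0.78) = 0.6566*v^4 - 2.9616*v^3 - 22.2292*v^2 + 11.8264*v + 3.0576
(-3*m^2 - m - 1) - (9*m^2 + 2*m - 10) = -12*m^2 - 3*m + 9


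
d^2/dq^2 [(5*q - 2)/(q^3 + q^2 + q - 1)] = 2*(15*q^5 + 3*q^4 - 16*q^3 + 18*q^2 + 3*q + 1)/(q^9 + 3*q^8 + 6*q^7 + 4*q^6 - 6*q^4 - 2*q^3 + 3*q - 1)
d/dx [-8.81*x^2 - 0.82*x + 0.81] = -17.62*x - 0.82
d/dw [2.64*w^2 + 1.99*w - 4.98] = 5.28*w + 1.99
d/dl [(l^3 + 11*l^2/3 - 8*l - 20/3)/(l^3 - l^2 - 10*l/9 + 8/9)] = 6*(-63*l^4 + 186*l^3 + 143*l^2 - 92*l - 196)/(81*l^6 - 162*l^5 - 99*l^4 + 324*l^3 - 44*l^2 - 160*l + 64)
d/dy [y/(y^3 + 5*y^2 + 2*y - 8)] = (y^3 + 5*y^2 - y*(3*y^2 + 10*y + 2) + 2*y - 8)/(y^3 + 5*y^2 + 2*y - 8)^2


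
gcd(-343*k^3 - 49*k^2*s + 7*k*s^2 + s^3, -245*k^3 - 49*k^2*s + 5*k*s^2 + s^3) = -49*k^2 + s^2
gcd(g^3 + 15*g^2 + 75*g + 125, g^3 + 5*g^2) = g + 5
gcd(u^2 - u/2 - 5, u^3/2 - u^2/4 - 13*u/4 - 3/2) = u + 2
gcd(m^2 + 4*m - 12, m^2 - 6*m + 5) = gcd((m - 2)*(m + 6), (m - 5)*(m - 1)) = 1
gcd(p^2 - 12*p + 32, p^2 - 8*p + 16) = p - 4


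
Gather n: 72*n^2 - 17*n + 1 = 72*n^2 - 17*n + 1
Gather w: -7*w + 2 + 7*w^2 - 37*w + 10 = 7*w^2 - 44*w + 12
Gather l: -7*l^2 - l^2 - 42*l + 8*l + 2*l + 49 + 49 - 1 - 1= -8*l^2 - 32*l + 96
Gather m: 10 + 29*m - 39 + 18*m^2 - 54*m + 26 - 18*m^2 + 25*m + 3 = 0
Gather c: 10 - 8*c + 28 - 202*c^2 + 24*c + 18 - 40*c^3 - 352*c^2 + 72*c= -40*c^3 - 554*c^2 + 88*c + 56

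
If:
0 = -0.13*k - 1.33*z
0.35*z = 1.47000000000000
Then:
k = -42.97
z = 4.20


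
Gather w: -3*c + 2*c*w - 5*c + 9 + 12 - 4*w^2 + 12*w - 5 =-8*c - 4*w^2 + w*(2*c + 12) + 16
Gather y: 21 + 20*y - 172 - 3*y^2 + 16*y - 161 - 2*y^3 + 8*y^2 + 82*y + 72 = -2*y^3 + 5*y^2 + 118*y - 240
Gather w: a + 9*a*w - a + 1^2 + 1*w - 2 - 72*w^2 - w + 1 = 9*a*w - 72*w^2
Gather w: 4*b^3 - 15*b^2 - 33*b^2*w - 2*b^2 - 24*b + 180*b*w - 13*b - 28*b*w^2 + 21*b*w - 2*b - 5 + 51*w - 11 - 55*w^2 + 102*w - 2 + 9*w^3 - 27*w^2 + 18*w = 4*b^3 - 17*b^2 - 39*b + 9*w^3 + w^2*(-28*b - 82) + w*(-33*b^2 + 201*b + 171) - 18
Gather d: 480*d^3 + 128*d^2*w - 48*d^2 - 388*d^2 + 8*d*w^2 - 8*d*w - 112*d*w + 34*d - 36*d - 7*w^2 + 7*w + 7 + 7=480*d^3 + d^2*(128*w - 436) + d*(8*w^2 - 120*w - 2) - 7*w^2 + 7*w + 14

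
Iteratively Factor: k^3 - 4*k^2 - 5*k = (k - 5)*(k^2 + k) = k*(k - 5)*(k + 1)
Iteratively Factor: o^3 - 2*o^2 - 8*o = (o)*(o^2 - 2*o - 8) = o*(o - 4)*(o + 2)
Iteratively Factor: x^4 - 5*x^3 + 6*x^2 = (x)*(x^3 - 5*x^2 + 6*x) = x*(x - 3)*(x^2 - 2*x) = x*(x - 3)*(x - 2)*(x)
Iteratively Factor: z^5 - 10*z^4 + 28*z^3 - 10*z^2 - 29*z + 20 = (z - 1)*(z^4 - 9*z^3 + 19*z^2 + 9*z - 20) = (z - 5)*(z - 1)*(z^3 - 4*z^2 - z + 4) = (z - 5)*(z - 1)*(z + 1)*(z^2 - 5*z + 4) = (z - 5)*(z - 4)*(z - 1)*(z + 1)*(z - 1)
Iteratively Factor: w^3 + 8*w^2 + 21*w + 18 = (w + 3)*(w^2 + 5*w + 6) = (w + 3)^2*(w + 2)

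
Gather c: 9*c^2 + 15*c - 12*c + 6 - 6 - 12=9*c^2 + 3*c - 12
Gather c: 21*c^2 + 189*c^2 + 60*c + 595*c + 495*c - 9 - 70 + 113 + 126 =210*c^2 + 1150*c + 160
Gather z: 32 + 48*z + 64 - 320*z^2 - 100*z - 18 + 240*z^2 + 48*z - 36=-80*z^2 - 4*z + 42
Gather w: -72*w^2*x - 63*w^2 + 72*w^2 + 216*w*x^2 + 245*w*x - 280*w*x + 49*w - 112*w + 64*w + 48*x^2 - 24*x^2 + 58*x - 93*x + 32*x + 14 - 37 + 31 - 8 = w^2*(9 - 72*x) + w*(216*x^2 - 35*x + 1) + 24*x^2 - 3*x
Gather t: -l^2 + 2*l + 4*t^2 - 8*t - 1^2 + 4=-l^2 + 2*l + 4*t^2 - 8*t + 3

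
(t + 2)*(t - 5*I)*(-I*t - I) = -I*t^3 - 5*t^2 - 3*I*t^2 - 15*t - 2*I*t - 10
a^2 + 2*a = a*(a + 2)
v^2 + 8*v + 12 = (v + 2)*(v + 6)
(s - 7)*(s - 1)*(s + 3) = s^3 - 5*s^2 - 17*s + 21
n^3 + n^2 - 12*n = n*(n - 3)*(n + 4)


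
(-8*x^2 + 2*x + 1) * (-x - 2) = 8*x^3 + 14*x^2 - 5*x - 2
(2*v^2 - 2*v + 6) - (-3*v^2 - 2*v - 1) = 5*v^2 + 7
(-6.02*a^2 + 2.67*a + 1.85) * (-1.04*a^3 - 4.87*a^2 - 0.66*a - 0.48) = 6.2608*a^5 + 26.5406*a^4 - 10.9537*a^3 - 7.8821*a^2 - 2.5026*a - 0.888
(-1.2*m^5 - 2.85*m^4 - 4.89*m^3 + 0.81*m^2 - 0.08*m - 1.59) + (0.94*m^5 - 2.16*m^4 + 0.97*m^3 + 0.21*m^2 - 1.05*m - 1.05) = -0.26*m^5 - 5.01*m^4 - 3.92*m^3 + 1.02*m^2 - 1.13*m - 2.64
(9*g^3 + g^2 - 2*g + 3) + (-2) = 9*g^3 + g^2 - 2*g + 1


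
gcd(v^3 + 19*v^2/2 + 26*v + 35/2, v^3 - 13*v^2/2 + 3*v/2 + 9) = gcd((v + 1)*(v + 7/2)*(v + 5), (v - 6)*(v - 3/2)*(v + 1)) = v + 1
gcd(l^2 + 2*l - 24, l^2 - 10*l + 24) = l - 4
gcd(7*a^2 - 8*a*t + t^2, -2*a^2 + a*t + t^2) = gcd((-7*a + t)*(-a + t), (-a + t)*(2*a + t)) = -a + t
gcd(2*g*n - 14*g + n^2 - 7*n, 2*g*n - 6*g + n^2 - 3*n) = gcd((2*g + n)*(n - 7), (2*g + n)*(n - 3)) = 2*g + n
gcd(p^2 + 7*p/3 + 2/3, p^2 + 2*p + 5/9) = p + 1/3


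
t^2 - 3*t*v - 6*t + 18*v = (t - 6)*(t - 3*v)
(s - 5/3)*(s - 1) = s^2 - 8*s/3 + 5/3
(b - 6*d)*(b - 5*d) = b^2 - 11*b*d + 30*d^2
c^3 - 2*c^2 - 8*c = c*(c - 4)*(c + 2)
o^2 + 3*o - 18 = (o - 3)*(o + 6)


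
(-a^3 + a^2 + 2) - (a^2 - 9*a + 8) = -a^3 + 9*a - 6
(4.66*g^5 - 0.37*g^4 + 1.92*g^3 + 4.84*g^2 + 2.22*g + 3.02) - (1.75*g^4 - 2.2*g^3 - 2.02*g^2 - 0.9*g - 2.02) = 4.66*g^5 - 2.12*g^4 + 4.12*g^3 + 6.86*g^2 + 3.12*g + 5.04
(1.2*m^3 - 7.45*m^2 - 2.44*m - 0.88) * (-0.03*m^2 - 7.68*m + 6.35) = -0.036*m^5 - 8.9925*m^4 + 64.9092*m^3 - 28.5419*m^2 - 8.7356*m - 5.588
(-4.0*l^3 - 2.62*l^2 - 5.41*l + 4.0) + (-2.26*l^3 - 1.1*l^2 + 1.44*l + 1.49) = -6.26*l^3 - 3.72*l^2 - 3.97*l + 5.49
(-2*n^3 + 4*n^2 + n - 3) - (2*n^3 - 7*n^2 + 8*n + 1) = -4*n^3 + 11*n^2 - 7*n - 4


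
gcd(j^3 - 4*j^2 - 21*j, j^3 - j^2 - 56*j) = j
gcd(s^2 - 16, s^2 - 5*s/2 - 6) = s - 4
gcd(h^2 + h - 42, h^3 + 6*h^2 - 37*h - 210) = h^2 + h - 42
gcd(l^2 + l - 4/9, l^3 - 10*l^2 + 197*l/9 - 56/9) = l - 1/3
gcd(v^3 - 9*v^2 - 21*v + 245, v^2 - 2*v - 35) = v^2 - 2*v - 35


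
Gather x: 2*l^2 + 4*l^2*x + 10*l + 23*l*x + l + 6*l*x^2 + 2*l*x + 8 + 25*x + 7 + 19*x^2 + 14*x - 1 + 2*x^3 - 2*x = 2*l^2 + 11*l + 2*x^3 + x^2*(6*l + 19) + x*(4*l^2 + 25*l + 37) + 14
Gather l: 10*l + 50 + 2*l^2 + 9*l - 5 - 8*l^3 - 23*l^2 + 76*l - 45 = -8*l^3 - 21*l^2 + 95*l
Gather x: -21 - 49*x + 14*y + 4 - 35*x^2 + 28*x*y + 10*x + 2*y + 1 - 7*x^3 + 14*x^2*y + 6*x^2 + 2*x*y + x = -7*x^3 + x^2*(14*y - 29) + x*(30*y - 38) + 16*y - 16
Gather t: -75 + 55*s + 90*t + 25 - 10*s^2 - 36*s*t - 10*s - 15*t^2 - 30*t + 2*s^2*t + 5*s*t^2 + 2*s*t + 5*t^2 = -10*s^2 + 45*s + t^2*(5*s - 10) + t*(2*s^2 - 34*s + 60) - 50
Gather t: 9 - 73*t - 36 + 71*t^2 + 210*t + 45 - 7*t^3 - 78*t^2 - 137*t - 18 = -7*t^3 - 7*t^2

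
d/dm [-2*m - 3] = -2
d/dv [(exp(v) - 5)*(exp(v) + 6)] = (2*exp(v) + 1)*exp(v)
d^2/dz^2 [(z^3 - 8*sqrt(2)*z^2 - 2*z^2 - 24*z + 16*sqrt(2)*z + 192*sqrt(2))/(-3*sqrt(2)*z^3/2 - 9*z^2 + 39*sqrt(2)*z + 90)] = 4*(2*z^6 + 11*sqrt(2)*z^6 - 48*sqrt(2)*z^5 - 6*z^5 - 492*sqrt(2)*z^4 - 132*z^4 - 4408*z^3 - 128*sqrt(2)*z^3 - 4680*z^2 + 10908*sqrt(2)*z^2 - 8640*sqrt(2)*z + 62856*z - 168672*sqrt(2) + 28560)/(3*(sqrt(2)*z^9 + 18*z^8 - 24*sqrt(2)*z^7 - 1008*z^6 - 456*sqrt(2)*z^5 + 18288*z^4 + 15904*sqrt(2)*z^3 - 89280*z^2 - 140400*sqrt(2)*z - 108000))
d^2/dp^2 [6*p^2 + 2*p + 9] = 12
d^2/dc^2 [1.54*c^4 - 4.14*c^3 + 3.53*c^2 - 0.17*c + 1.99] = 18.48*c^2 - 24.84*c + 7.06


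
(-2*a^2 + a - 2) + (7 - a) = 5 - 2*a^2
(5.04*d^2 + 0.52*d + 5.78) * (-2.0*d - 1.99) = -10.08*d^3 - 11.0696*d^2 - 12.5948*d - 11.5022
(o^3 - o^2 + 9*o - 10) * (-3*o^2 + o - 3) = -3*o^5 + 4*o^4 - 31*o^3 + 42*o^2 - 37*o + 30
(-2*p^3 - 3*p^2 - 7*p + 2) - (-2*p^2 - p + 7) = -2*p^3 - p^2 - 6*p - 5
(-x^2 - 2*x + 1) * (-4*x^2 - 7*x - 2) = 4*x^4 + 15*x^3 + 12*x^2 - 3*x - 2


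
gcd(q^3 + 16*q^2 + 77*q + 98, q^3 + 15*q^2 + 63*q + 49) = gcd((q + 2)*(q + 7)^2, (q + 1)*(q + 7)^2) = q^2 + 14*q + 49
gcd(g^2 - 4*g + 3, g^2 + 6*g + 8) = 1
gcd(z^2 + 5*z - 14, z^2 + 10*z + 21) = z + 7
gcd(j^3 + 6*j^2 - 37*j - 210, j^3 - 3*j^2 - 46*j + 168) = j^2 + j - 42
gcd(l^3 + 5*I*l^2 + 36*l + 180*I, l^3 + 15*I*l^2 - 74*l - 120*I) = l^2 + 11*I*l - 30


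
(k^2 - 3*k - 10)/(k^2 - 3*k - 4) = (-k^2 + 3*k + 10)/(-k^2 + 3*k + 4)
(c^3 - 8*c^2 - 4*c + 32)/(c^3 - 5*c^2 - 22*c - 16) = (c - 2)/(c + 1)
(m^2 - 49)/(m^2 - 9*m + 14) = (m + 7)/(m - 2)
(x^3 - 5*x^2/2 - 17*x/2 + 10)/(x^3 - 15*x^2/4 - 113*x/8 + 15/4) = 4*(x^2 - 5*x + 4)/(4*x^2 - 25*x + 6)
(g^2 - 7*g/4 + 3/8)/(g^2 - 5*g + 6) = (8*g^2 - 14*g + 3)/(8*(g^2 - 5*g + 6))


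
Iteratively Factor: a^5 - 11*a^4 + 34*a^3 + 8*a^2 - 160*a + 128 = (a - 4)*(a^4 - 7*a^3 + 6*a^2 + 32*a - 32) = (a - 4)*(a - 1)*(a^3 - 6*a^2 + 32) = (a - 4)^2*(a - 1)*(a^2 - 2*a - 8) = (a - 4)^2*(a - 1)*(a + 2)*(a - 4)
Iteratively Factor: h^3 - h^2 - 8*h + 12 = (h + 3)*(h^2 - 4*h + 4) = (h - 2)*(h + 3)*(h - 2)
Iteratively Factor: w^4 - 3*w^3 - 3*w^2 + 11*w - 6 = (w + 2)*(w^3 - 5*w^2 + 7*w - 3) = (w - 1)*(w + 2)*(w^2 - 4*w + 3) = (w - 1)^2*(w + 2)*(w - 3)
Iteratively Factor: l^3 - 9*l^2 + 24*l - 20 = (l - 5)*(l^2 - 4*l + 4) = (l - 5)*(l - 2)*(l - 2)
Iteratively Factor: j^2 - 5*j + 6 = (j - 2)*(j - 3)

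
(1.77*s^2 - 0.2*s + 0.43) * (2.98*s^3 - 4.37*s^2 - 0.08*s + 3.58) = 5.2746*s^5 - 8.3309*s^4 + 2.0138*s^3 + 4.4735*s^2 - 0.7504*s + 1.5394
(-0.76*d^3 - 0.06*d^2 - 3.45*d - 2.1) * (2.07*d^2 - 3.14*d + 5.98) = -1.5732*d^5 + 2.2622*d^4 - 11.4979*d^3 + 6.1272*d^2 - 14.037*d - 12.558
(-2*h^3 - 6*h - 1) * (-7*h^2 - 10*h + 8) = 14*h^5 + 20*h^4 + 26*h^3 + 67*h^2 - 38*h - 8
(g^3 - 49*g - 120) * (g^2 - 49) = g^5 - 98*g^3 - 120*g^2 + 2401*g + 5880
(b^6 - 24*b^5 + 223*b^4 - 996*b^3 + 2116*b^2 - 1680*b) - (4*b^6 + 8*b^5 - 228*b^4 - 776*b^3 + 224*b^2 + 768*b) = -3*b^6 - 32*b^5 + 451*b^4 - 220*b^3 + 1892*b^2 - 2448*b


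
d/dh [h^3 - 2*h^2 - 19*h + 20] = 3*h^2 - 4*h - 19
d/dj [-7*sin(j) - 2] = -7*cos(j)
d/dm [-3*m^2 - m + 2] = -6*m - 1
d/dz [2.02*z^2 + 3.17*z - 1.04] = 4.04*z + 3.17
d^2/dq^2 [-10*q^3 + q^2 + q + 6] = 2 - 60*q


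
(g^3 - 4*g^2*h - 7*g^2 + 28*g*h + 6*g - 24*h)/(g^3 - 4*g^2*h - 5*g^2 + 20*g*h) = (g^2 - 7*g + 6)/(g*(g - 5))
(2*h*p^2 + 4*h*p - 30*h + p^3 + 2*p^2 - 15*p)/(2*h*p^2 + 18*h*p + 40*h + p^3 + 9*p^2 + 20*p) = (p - 3)/(p + 4)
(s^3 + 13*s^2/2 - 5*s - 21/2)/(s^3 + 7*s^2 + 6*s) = (2*s^2 + 11*s - 21)/(2*s*(s + 6))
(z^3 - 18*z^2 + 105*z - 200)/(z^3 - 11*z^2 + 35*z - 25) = (z - 8)/(z - 1)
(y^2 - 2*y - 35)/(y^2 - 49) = (y + 5)/(y + 7)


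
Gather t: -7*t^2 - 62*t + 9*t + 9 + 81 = -7*t^2 - 53*t + 90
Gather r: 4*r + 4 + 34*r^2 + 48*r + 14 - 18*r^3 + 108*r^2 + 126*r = -18*r^3 + 142*r^2 + 178*r + 18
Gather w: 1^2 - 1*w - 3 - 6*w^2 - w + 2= -6*w^2 - 2*w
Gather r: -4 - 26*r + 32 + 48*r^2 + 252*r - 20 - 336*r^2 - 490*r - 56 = -288*r^2 - 264*r - 48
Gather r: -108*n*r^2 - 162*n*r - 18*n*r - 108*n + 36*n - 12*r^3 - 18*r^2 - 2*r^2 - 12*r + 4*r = -72*n - 12*r^3 + r^2*(-108*n - 20) + r*(-180*n - 8)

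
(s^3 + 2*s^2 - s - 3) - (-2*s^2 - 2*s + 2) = s^3 + 4*s^2 + s - 5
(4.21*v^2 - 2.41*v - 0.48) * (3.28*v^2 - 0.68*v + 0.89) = 13.8088*v^4 - 10.7676*v^3 + 3.8113*v^2 - 1.8185*v - 0.4272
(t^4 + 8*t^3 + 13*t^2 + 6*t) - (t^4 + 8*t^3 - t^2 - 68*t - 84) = 14*t^2 + 74*t + 84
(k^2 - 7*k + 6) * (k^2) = k^4 - 7*k^3 + 6*k^2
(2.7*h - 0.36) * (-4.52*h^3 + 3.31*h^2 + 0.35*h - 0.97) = -12.204*h^4 + 10.5642*h^3 - 0.2466*h^2 - 2.745*h + 0.3492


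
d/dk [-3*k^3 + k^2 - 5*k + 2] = -9*k^2 + 2*k - 5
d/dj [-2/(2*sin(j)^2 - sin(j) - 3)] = 2*(4*sin(j) - 1)*cos(j)/(sin(j) + cos(2*j) + 2)^2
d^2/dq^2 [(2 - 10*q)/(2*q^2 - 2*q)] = 2*(-5*q^3 + 3*q^2 - 3*q + 1)/(q^3*(q^3 - 3*q^2 + 3*q - 1))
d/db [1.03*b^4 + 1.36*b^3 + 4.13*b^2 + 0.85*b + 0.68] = 4.12*b^3 + 4.08*b^2 + 8.26*b + 0.85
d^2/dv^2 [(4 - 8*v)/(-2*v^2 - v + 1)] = 8/(v^3 + 3*v^2 + 3*v + 1)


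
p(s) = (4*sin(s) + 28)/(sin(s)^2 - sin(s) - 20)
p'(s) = (-2*sin(s)*cos(s) + cos(s))*(4*sin(s) + 28)/(sin(s)^2 - sin(s) - 20)^2 + 4*cos(s)/(sin(s)^2 - sin(s) - 20) = -4*(sin(s)^2 + 14*sin(s) + 13)*cos(s)/(sin(s) + cos(s)^2 + 19)^2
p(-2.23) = -1.34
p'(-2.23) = 0.02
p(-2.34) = -1.34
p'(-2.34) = 0.03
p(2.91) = -1.43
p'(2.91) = 0.16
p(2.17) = -1.55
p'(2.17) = 0.14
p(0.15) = -1.42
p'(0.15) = -0.15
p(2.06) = -1.57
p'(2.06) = 0.12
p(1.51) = -1.60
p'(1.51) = -0.02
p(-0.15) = -1.38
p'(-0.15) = -0.11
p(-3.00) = -1.38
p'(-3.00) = 0.11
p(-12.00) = -1.49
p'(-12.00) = -0.17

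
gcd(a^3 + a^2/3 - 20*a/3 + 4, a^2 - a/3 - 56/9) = 1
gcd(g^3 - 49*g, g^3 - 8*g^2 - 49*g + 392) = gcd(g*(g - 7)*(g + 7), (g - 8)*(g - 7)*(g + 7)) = g^2 - 49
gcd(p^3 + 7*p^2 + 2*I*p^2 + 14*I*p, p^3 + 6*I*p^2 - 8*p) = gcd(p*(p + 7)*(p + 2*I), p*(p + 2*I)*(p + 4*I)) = p^2 + 2*I*p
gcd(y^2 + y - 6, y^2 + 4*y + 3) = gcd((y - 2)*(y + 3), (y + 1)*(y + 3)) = y + 3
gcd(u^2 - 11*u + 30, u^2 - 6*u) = u - 6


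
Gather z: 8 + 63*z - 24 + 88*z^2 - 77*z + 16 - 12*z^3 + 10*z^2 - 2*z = -12*z^3 + 98*z^2 - 16*z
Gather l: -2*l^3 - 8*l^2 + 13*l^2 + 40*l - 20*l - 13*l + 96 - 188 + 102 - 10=-2*l^3 + 5*l^2 + 7*l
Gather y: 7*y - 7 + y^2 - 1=y^2 + 7*y - 8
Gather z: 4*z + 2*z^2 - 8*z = 2*z^2 - 4*z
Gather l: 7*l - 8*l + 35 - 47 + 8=-l - 4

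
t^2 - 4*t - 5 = (t - 5)*(t + 1)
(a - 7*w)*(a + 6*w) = a^2 - a*w - 42*w^2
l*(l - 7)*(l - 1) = l^3 - 8*l^2 + 7*l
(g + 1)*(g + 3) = g^2 + 4*g + 3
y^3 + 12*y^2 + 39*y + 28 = (y + 1)*(y + 4)*(y + 7)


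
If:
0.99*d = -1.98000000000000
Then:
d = -2.00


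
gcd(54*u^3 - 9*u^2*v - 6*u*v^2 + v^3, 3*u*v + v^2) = 3*u + v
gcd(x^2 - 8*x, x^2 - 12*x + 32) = x - 8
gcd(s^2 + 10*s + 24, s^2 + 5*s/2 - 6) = s + 4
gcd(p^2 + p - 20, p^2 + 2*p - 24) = p - 4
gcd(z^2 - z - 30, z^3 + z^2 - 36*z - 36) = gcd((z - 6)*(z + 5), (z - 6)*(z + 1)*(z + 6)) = z - 6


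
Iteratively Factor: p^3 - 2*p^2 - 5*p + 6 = (p - 1)*(p^2 - p - 6) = (p - 1)*(p + 2)*(p - 3)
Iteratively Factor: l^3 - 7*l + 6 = (l - 2)*(l^2 + 2*l - 3) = (l - 2)*(l + 3)*(l - 1)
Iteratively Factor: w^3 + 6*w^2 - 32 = (w + 4)*(w^2 + 2*w - 8) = (w + 4)^2*(w - 2)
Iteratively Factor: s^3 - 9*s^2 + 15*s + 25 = (s - 5)*(s^2 - 4*s - 5) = (s - 5)^2*(s + 1)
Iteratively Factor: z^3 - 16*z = (z + 4)*(z^2 - 4*z) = (z - 4)*(z + 4)*(z)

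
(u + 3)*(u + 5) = u^2 + 8*u + 15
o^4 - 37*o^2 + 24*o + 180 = (o - 5)*(o - 3)*(o + 2)*(o + 6)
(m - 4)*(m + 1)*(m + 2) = m^3 - m^2 - 10*m - 8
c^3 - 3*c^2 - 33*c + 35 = (c - 7)*(c - 1)*(c + 5)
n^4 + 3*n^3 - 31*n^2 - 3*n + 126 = (n - 3)^2*(n + 2)*(n + 7)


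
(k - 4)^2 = k^2 - 8*k + 16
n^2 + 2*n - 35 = (n - 5)*(n + 7)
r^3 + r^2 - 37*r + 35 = (r - 5)*(r - 1)*(r + 7)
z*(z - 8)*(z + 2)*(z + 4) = z^4 - 2*z^3 - 40*z^2 - 64*z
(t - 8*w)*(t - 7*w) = t^2 - 15*t*w + 56*w^2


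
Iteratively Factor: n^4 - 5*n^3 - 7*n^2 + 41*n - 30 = (n - 5)*(n^3 - 7*n + 6) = (n - 5)*(n - 2)*(n^2 + 2*n - 3) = (n - 5)*(n - 2)*(n - 1)*(n + 3)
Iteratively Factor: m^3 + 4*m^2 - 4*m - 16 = (m + 2)*(m^2 + 2*m - 8) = (m - 2)*(m + 2)*(m + 4)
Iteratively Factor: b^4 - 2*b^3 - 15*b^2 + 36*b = (b + 4)*(b^3 - 6*b^2 + 9*b) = (b - 3)*(b + 4)*(b^2 - 3*b) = b*(b - 3)*(b + 4)*(b - 3)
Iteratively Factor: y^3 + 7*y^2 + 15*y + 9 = (y + 3)*(y^2 + 4*y + 3) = (y + 1)*(y + 3)*(y + 3)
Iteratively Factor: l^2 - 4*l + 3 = (l - 3)*(l - 1)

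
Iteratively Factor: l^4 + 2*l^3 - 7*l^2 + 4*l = (l)*(l^3 + 2*l^2 - 7*l + 4) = l*(l - 1)*(l^2 + 3*l - 4) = l*(l - 1)*(l + 4)*(l - 1)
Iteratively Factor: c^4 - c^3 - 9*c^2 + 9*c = (c)*(c^3 - c^2 - 9*c + 9) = c*(c - 1)*(c^2 - 9) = c*(c - 1)*(c + 3)*(c - 3)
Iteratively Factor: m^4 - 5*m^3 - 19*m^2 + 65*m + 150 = (m - 5)*(m^3 - 19*m - 30) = (m - 5)*(m + 2)*(m^2 - 2*m - 15) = (m - 5)^2*(m + 2)*(m + 3)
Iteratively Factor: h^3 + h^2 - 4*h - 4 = (h + 1)*(h^2 - 4) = (h - 2)*(h + 1)*(h + 2)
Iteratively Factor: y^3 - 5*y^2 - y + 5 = (y - 1)*(y^2 - 4*y - 5) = (y - 5)*(y - 1)*(y + 1)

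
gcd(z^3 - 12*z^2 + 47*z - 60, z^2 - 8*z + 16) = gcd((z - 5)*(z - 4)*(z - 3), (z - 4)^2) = z - 4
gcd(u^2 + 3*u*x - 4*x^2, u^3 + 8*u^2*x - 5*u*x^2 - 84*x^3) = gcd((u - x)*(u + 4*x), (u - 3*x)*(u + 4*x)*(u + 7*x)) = u + 4*x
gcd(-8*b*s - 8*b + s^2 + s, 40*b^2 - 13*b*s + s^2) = -8*b + s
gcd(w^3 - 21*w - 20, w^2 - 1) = w + 1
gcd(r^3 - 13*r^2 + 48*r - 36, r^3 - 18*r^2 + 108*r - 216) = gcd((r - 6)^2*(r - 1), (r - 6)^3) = r^2 - 12*r + 36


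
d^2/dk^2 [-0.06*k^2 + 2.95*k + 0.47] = -0.120000000000000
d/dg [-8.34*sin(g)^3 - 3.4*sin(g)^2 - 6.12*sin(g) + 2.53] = (-6.8*sin(g) + 12.51*cos(2*g) - 18.63)*cos(g)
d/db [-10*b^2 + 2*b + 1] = 2 - 20*b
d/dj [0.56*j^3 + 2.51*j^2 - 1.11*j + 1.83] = 1.68*j^2 + 5.02*j - 1.11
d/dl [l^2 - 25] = 2*l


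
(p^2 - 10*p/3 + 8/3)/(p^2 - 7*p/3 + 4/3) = (p - 2)/(p - 1)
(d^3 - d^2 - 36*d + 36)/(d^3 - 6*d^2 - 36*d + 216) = (d - 1)/(d - 6)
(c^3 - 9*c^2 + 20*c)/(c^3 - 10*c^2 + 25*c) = (c - 4)/(c - 5)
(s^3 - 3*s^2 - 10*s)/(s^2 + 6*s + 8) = s*(s - 5)/(s + 4)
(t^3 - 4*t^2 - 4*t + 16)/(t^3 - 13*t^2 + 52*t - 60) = (t^2 - 2*t - 8)/(t^2 - 11*t + 30)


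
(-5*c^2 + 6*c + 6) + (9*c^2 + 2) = 4*c^2 + 6*c + 8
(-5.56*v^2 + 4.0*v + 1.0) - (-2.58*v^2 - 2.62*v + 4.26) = -2.98*v^2 + 6.62*v - 3.26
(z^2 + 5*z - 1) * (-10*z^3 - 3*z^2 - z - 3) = -10*z^5 - 53*z^4 - 6*z^3 - 5*z^2 - 14*z + 3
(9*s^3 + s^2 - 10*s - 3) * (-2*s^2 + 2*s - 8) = -18*s^5 + 16*s^4 - 50*s^3 - 22*s^2 + 74*s + 24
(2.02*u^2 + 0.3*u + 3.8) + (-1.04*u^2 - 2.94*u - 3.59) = 0.98*u^2 - 2.64*u + 0.21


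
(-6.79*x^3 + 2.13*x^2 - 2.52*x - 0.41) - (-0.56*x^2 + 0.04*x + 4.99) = -6.79*x^3 + 2.69*x^2 - 2.56*x - 5.4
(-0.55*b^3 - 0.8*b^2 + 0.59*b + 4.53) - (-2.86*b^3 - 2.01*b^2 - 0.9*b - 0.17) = 2.31*b^3 + 1.21*b^2 + 1.49*b + 4.7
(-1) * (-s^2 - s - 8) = s^2 + s + 8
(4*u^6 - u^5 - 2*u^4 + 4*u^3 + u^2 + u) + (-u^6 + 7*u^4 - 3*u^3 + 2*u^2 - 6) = 3*u^6 - u^5 + 5*u^4 + u^3 + 3*u^2 + u - 6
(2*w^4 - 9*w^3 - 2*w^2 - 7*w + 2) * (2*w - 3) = 4*w^5 - 24*w^4 + 23*w^3 - 8*w^2 + 25*w - 6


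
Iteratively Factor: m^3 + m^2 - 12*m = (m + 4)*(m^2 - 3*m) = (m - 3)*(m + 4)*(m)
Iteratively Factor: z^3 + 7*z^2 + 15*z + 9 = (z + 3)*(z^2 + 4*z + 3) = (z + 3)^2*(z + 1)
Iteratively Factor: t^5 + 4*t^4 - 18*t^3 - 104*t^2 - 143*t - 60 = (t + 1)*(t^4 + 3*t^3 - 21*t^2 - 83*t - 60) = (t - 5)*(t + 1)*(t^3 + 8*t^2 + 19*t + 12) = (t - 5)*(t + 1)*(t + 4)*(t^2 + 4*t + 3) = (t - 5)*(t + 1)*(t + 3)*(t + 4)*(t + 1)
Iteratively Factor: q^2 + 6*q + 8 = (q + 2)*(q + 4)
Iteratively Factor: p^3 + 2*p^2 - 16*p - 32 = (p + 4)*(p^2 - 2*p - 8) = (p - 4)*(p + 4)*(p + 2)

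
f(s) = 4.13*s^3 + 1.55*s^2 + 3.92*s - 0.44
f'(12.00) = 1825.28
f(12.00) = 7406.44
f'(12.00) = 1825.28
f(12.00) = 7406.44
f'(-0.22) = 3.84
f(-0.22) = -1.27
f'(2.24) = 73.03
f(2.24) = 62.54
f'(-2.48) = 72.44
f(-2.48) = -63.62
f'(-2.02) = 48.21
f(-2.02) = -36.07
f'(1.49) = 36.05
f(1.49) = 22.50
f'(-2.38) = 66.72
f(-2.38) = -56.67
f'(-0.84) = 10.06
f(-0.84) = -5.09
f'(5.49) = 394.37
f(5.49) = 751.19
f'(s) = 12.39*s^2 + 3.1*s + 3.92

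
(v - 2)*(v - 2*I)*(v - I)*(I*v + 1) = I*v^4 + 4*v^3 - 2*I*v^3 - 8*v^2 - 5*I*v^2 - 2*v + 10*I*v + 4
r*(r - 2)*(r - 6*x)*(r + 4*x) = r^4 - 2*r^3*x - 2*r^3 - 24*r^2*x^2 + 4*r^2*x + 48*r*x^2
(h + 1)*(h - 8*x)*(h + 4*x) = h^3 - 4*h^2*x + h^2 - 32*h*x^2 - 4*h*x - 32*x^2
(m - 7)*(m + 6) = m^2 - m - 42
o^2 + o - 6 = (o - 2)*(o + 3)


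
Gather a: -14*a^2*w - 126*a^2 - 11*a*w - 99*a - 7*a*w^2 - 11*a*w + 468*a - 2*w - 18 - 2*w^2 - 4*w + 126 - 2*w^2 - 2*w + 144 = a^2*(-14*w - 126) + a*(-7*w^2 - 22*w + 369) - 4*w^2 - 8*w + 252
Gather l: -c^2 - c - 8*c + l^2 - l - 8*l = -c^2 - 9*c + l^2 - 9*l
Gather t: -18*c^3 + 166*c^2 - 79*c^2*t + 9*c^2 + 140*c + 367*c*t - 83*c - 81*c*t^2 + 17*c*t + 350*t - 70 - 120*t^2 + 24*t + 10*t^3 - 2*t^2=-18*c^3 + 175*c^2 + 57*c + 10*t^3 + t^2*(-81*c - 122) + t*(-79*c^2 + 384*c + 374) - 70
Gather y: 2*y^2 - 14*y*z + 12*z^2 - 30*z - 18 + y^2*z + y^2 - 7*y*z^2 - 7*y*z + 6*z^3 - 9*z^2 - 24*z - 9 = y^2*(z + 3) + y*(-7*z^2 - 21*z) + 6*z^3 + 3*z^2 - 54*z - 27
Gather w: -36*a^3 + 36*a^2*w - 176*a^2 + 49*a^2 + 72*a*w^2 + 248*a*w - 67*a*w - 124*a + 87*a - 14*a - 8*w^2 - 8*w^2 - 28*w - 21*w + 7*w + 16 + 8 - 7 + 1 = -36*a^3 - 127*a^2 - 51*a + w^2*(72*a - 16) + w*(36*a^2 + 181*a - 42) + 18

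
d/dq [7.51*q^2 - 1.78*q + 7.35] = 15.02*q - 1.78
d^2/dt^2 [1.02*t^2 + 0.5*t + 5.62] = 2.04000000000000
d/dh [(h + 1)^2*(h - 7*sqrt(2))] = (h + 1)*(3*h - 14*sqrt(2) + 1)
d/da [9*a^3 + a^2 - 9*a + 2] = 27*a^2 + 2*a - 9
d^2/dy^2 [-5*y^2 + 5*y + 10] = -10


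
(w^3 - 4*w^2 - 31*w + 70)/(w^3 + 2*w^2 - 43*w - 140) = (w - 2)/(w + 4)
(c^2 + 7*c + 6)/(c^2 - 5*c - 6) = (c + 6)/(c - 6)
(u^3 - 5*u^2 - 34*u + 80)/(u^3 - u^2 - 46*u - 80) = (u - 2)/(u + 2)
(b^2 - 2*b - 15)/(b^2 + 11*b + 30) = (b^2 - 2*b - 15)/(b^2 + 11*b + 30)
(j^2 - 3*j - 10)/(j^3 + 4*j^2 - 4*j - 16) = (j - 5)/(j^2 + 2*j - 8)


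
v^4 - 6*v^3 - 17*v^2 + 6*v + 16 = (v - 8)*(v - 1)*(v + 1)*(v + 2)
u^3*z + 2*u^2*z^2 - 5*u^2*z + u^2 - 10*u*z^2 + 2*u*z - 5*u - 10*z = (u - 5)*(u + 2*z)*(u*z + 1)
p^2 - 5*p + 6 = (p - 3)*(p - 2)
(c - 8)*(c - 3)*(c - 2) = c^3 - 13*c^2 + 46*c - 48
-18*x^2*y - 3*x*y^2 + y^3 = y*(-6*x + y)*(3*x + y)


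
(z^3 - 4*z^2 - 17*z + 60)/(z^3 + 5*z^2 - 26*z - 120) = (z - 3)/(z + 6)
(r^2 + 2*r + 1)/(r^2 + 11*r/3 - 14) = 3*(r^2 + 2*r + 1)/(3*r^2 + 11*r - 42)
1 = 1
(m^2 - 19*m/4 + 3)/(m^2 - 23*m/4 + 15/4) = (m - 4)/(m - 5)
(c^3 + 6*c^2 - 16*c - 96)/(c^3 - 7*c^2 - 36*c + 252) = (c^2 - 16)/(c^2 - 13*c + 42)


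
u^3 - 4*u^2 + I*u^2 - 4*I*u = u*(u - 4)*(u + I)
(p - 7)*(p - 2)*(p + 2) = p^3 - 7*p^2 - 4*p + 28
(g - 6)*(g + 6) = g^2 - 36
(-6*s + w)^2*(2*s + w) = 72*s^3 + 12*s^2*w - 10*s*w^2 + w^3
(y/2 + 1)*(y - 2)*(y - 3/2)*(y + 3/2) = y^4/2 - 25*y^2/8 + 9/2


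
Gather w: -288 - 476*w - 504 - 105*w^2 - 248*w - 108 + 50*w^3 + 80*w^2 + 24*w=50*w^3 - 25*w^2 - 700*w - 900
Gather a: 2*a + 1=2*a + 1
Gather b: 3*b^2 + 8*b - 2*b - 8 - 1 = 3*b^2 + 6*b - 9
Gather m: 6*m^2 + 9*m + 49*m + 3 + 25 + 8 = 6*m^2 + 58*m + 36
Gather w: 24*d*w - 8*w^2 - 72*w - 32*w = -8*w^2 + w*(24*d - 104)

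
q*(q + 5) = q^2 + 5*q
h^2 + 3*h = h*(h + 3)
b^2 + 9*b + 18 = (b + 3)*(b + 6)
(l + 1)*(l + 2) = l^2 + 3*l + 2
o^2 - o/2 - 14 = (o - 4)*(o + 7/2)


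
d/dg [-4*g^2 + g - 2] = 1 - 8*g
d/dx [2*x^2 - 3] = 4*x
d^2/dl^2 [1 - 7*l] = 0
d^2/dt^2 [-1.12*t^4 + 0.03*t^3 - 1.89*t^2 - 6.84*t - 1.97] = -13.44*t^2 + 0.18*t - 3.78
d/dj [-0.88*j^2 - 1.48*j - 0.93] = -1.76*j - 1.48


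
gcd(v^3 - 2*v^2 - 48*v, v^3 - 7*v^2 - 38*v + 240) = v^2 - 2*v - 48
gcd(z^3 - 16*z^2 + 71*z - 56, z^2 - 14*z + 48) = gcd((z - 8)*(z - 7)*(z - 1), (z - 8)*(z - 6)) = z - 8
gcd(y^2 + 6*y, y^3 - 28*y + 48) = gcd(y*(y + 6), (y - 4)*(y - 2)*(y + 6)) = y + 6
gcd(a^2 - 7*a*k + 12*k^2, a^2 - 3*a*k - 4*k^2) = a - 4*k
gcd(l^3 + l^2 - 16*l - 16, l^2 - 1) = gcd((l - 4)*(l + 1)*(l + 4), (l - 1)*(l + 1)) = l + 1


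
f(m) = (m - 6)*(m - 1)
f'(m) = 2*m - 7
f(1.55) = -2.45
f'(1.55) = -3.90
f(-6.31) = 89.99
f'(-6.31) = -19.62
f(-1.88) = 22.69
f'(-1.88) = -10.76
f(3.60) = -6.24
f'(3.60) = 0.20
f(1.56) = -2.49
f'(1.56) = -3.88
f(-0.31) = 8.27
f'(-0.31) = -7.62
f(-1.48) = 18.55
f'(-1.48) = -9.96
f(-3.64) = 44.73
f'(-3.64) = -14.28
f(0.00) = 6.00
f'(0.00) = -7.00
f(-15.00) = 336.00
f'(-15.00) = -37.00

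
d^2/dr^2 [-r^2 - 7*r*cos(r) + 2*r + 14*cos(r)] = 7*r*cos(r) - 14*sqrt(2)*cos(r + pi/4) - 2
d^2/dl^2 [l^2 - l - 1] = 2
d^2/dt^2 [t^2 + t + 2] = 2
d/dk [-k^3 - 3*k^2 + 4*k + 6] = -3*k^2 - 6*k + 4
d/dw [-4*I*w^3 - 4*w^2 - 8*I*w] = -12*I*w^2 - 8*w - 8*I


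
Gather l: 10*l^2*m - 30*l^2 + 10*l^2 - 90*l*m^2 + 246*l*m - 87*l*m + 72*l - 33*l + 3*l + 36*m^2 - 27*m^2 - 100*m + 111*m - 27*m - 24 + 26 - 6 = l^2*(10*m - 20) + l*(-90*m^2 + 159*m + 42) + 9*m^2 - 16*m - 4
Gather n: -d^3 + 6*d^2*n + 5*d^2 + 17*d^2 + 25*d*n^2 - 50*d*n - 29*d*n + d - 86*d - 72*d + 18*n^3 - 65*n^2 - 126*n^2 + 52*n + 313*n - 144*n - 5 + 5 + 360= -d^3 + 22*d^2 - 157*d + 18*n^3 + n^2*(25*d - 191) + n*(6*d^2 - 79*d + 221) + 360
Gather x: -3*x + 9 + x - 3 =6 - 2*x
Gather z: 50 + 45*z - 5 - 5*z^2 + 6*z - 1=-5*z^2 + 51*z + 44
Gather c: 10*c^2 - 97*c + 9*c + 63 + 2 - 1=10*c^2 - 88*c + 64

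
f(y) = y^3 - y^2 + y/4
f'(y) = 3*y^2 - 2*y + 1/4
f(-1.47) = -5.70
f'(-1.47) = 9.67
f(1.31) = 0.86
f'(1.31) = 2.78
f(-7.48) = -476.33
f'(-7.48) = 183.06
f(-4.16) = -90.34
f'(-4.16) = 60.49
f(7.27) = 333.21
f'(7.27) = 144.27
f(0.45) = 0.00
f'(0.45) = -0.04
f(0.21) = 0.02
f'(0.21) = -0.04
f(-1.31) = -4.29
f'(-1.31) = 8.02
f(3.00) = 18.75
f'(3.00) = 21.25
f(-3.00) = -36.75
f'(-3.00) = 33.25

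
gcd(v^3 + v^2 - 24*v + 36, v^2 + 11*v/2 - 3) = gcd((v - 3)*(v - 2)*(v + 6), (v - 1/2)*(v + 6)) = v + 6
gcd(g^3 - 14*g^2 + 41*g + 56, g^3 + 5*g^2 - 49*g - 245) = g - 7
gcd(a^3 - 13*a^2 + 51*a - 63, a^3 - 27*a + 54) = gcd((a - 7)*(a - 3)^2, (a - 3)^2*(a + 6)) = a^2 - 6*a + 9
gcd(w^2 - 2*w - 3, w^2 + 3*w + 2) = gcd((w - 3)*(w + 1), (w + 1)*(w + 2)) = w + 1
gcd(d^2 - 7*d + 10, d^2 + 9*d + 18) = 1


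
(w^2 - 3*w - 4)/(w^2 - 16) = (w + 1)/(w + 4)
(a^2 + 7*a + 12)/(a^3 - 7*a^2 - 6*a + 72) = (a + 4)/(a^2 - 10*a + 24)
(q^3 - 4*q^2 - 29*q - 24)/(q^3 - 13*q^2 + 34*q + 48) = (q + 3)/(q - 6)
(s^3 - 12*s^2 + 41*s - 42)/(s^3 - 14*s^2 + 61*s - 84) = (s - 2)/(s - 4)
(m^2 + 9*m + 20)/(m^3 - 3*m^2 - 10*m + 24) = (m^2 + 9*m + 20)/(m^3 - 3*m^2 - 10*m + 24)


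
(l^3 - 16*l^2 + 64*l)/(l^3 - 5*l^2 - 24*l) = (l - 8)/(l + 3)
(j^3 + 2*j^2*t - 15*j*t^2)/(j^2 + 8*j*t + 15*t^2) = j*(j - 3*t)/(j + 3*t)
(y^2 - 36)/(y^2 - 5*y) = (y^2 - 36)/(y*(y - 5))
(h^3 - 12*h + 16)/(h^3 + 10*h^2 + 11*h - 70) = (h^2 + 2*h - 8)/(h^2 + 12*h + 35)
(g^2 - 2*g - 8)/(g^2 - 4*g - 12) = (g - 4)/(g - 6)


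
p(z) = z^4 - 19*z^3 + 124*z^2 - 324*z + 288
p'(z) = 4*z^3 - 57*z^2 + 248*z - 324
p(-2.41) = 2088.73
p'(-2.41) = -1308.73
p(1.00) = 70.00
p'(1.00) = -129.00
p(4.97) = 18.26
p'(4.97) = -8.34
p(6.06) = -1.45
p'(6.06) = -24.19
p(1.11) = 56.67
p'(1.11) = -113.48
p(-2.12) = 1733.42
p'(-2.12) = -1144.05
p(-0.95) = 724.81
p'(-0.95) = -614.47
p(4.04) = 16.47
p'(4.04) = 11.35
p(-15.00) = 147798.00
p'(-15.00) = -30369.00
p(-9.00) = 33660.00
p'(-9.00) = -10089.00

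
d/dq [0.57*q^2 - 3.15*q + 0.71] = 1.14*q - 3.15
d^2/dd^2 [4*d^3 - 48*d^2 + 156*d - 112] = 24*d - 96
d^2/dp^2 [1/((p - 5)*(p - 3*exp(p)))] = (2*(1 - 3*exp(p))*(p - 5)*(p - 3*exp(p)) + 3*(p - 5)^2*(p - 3*exp(p))*exp(p) + 2*(p - 5)^2*(3*exp(p) - 1)^2 + 2*(p - 3*exp(p))^2)/((p - 5)^3*(p - 3*exp(p))^3)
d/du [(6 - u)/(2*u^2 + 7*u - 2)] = (-2*u^2 - 7*u + (u - 6)*(4*u + 7) + 2)/(2*u^2 + 7*u - 2)^2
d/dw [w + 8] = 1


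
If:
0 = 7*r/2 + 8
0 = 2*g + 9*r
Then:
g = 72/7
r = -16/7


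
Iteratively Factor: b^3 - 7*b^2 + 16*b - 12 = (b - 2)*(b^2 - 5*b + 6) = (b - 3)*(b - 2)*(b - 2)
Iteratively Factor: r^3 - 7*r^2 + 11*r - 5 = (r - 5)*(r^2 - 2*r + 1) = (r - 5)*(r - 1)*(r - 1)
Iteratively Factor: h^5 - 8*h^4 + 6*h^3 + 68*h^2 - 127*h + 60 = (h - 1)*(h^4 - 7*h^3 - h^2 + 67*h - 60) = (h - 1)*(h + 3)*(h^3 - 10*h^2 + 29*h - 20) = (h - 1)^2*(h + 3)*(h^2 - 9*h + 20) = (h - 4)*(h - 1)^2*(h + 3)*(h - 5)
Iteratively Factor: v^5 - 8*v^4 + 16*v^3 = (v)*(v^4 - 8*v^3 + 16*v^2) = v*(v - 4)*(v^3 - 4*v^2) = v*(v - 4)^2*(v^2) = v^2*(v - 4)^2*(v)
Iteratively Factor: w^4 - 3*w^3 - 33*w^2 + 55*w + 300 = (w + 3)*(w^3 - 6*w^2 - 15*w + 100) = (w - 5)*(w + 3)*(w^2 - w - 20) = (w - 5)*(w + 3)*(w + 4)*(w - 5)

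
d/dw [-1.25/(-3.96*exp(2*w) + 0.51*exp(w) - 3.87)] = (0.6375 - 9.9*exp(w))*exp(w)/(3.96*exp(2*w) - 0.51*exp(w) + 3.87)^2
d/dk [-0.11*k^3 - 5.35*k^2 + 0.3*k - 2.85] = -0.33*k^2 - 10.7*k + 0.3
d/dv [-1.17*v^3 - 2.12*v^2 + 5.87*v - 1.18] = -3.51*v^2 - 4.24*v + 5.87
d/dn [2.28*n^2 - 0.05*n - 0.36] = 4.56*n - 0.05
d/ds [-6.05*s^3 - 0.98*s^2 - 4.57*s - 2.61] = -18.15*s^2 - 1.96*s - 4.57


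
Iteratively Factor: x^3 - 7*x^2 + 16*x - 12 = (x - 2)*(x^2 - 5*x + 6) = (x - 2)^2*(x - 3)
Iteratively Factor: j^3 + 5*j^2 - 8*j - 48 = (j + 4)*(j^2 + j - 12) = (j + 4)^2*(j - 3)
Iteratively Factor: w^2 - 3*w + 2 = (w - 1)*(w - 2)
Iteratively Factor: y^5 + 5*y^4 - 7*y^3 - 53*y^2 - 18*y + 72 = (y + 3)*(y^4 + 2*y^3 - 13*y^2 - 14*y + 24) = (y - 3)*(y + 3)*(y^3 + 5*y^2 + 2*y - 8) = (y - 3)*(y + 3)*(y + 4)*(y^2 + y - 2) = (y - 3)*(y + 2)*(y + 3)*(y + 4)*(y - 1)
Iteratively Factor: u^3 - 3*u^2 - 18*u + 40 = (u - 2)*(u^2 - u - 20) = (u - 5)*(u - 2)*(u + 4)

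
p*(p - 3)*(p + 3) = p^3 - 9*p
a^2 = a^2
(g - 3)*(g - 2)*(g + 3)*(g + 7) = g^4 + 5*g^3 - 23*g^2 - 45*g + 126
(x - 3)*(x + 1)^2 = x^3 - x^2 - 5*x - 3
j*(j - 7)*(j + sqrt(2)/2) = j^3 - 7*j^2 + sqrt(2)*j^2/2 - 7*sqrt(2)*j/2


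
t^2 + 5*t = t*(t + 5)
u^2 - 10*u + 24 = (u - 6)*(u - 4)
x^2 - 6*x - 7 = (x - 7)*(x + 1)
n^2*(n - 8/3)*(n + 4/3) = n^4 - 4*n^3/3 - 32*n^2/9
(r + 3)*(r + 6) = r^2 + 9*r + 18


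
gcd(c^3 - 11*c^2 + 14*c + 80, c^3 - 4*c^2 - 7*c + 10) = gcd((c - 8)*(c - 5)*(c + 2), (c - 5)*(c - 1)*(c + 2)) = c^2 - 3*c - 10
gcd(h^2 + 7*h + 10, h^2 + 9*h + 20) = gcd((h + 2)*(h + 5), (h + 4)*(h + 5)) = h + 5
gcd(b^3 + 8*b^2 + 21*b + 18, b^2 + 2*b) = b + 2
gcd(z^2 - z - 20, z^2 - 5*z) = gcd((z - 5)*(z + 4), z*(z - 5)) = z - 5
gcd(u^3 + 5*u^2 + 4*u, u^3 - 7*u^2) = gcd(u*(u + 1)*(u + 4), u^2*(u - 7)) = u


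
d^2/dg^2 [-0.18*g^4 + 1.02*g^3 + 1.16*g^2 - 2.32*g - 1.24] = -2.16*g^2 + 6.12*g + 2.32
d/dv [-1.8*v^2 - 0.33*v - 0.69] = -3.6*v - 0.33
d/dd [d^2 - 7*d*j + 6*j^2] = 2*d - 7*j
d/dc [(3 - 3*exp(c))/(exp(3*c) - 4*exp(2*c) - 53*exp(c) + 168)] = 3*((1 - exp(c))*(-3*exp(2*c) + 8*exp(c) + 53) - exp(3*c) + 4*exp(2*c) + 53*exp(c) - 168)*exp(c)/(exp(3*c) - 4*exp(2*c) - 53*exp(c) + 168)^2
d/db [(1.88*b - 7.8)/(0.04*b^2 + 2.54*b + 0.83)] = (-0.0752*b^2 + 0.624*b + 21.3724)/(0.0016*b^4 + 0.2032*b^3 + 6.518*b^2 + 4.2164*b + 0.6889)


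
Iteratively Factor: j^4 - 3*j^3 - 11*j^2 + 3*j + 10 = (j - 1)*(j^3 - 2*j^2 - 13*j - 10) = (j - 1)*(j + 1)*(j^2 - 3*j - 10) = (j - 5)*(j - 1)*(j + 1)*(j + 2)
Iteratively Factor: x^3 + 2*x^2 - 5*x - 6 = (x + 1)*(x^2 + x - 6) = (x - 2)*(x + 1)*(x + 3)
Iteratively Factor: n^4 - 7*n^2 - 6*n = (n + 2)*(n^3 - 2*n^2 - 3*n) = (n + 1)*(n + 2)*(n^2 - 3*n) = (n - 3)*(n + 1)*(n + 2)*(n)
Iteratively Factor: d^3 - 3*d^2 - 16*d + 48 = (d - 3)*(d^2 - 16) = (d - 4)*(d - 3)*(d + 4)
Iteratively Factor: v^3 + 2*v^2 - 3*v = (v - 1)*(v^2 + 3*v) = (v - 1)*(v + 3)*(v)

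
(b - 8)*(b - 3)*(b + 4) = b^3 - 7*b^2 - 20*b + 96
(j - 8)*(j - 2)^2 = j^3 - 12*j^2 + 36*j - 32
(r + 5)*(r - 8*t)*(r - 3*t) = r^3 - 11*r^2*t + 5*r^2 + 24*r*t^2 - 55*r*t + 120*t^2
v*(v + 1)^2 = v^3 + 2*v^2 + v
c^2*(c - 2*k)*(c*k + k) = c^4*k - 2*c^3*k^2 + c^3*k - 2*c^2*k^2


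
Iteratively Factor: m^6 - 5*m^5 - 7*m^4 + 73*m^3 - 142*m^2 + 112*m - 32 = (m - 4)*(m^5 - m^4 - 11*m^3 + 29*m^2 - 26*m + 8) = (m - 4)*(m - 1)*(m^4 - 11*m^2 + 18*m - 8) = (m - 4)*(m - 1)^2*(m^3 + m^2 - 10*m + 8) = (m - 4)*(m - 2)*(m - 1)^2*(m^2 + 3*m - 4) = (m - 4)*(m - 2)*(m - 1)^2*(m + 4)*(m - 1)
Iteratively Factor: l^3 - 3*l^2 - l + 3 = (l - 3)*(l^2 - 1) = (l - 3)*(l - 1)*(l + 1)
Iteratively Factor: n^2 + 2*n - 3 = (n + 3)*(n - 1)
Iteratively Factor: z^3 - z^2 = (z)*(z^2 - z) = z*(z - 1)*(z)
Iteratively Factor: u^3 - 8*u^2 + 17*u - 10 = (u - 1)*(u^2 - 7*u + 10) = (u - 2)*(u - 1)*(u - 5)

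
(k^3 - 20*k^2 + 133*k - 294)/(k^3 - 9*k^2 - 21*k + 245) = (k - 6)/(k + 5)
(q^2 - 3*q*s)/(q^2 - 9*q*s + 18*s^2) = q/(q - 6*s)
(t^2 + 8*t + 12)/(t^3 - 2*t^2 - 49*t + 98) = (t^2 + 8*t + 12)/(t^3 - 2*t^2 - 49*t + 98)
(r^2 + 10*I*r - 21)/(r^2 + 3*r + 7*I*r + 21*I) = (r + 3*I)/(r + 3)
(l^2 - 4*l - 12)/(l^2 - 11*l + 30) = (l + 2)/(l - 5)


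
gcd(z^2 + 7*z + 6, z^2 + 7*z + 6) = z^2 + 7*z + 6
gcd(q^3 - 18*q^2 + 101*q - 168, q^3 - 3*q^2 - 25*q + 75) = q - 3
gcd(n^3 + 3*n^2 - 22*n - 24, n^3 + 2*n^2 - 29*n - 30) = n^2 + 7*n + 6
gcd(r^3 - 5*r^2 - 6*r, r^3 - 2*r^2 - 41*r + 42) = 1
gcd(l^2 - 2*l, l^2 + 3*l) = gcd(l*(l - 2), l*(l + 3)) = l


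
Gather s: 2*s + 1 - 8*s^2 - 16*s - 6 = -8*s^2 - 14*s - 5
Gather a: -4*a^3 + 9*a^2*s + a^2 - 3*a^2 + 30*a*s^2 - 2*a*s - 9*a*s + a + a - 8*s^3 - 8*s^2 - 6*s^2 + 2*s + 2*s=-4*a^3 + a^2*(9*s - 2) + a*(30*s^2 - 11*s + 2) - 8*s^3 - 14*s^2 + 4*s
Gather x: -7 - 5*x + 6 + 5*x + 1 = 0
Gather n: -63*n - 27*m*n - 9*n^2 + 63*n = -27*m*n - 9*n^2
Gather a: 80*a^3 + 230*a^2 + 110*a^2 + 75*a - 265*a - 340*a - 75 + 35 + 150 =80*a^3 + 340*a^2 - 530*a + 110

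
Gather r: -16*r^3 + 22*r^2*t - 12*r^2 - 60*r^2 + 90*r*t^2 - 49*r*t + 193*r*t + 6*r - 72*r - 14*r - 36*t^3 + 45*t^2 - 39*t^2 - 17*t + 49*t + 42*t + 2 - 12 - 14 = -16*r^3 + r^2*(22*t - 72) + r*(90*t^2 + 144*t - 80) - 36*t^3 + 6*t^2 + 74*t - 24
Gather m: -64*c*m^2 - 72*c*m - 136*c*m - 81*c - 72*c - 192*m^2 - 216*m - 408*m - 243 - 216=-153*c + m^2*(-64*c - 192) + m*(-208*c - 624) - 459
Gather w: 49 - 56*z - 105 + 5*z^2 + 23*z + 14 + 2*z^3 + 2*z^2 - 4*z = 2*z^3 + 7*z^2 - 37*z - 42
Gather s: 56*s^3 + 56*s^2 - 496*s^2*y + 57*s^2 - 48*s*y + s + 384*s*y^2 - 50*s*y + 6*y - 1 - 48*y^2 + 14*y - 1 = 56*s^3 + s^2*(113 - 496*y) + s*(384*y^2 - 98*y + 1) - 48*y^2 + 20*y - 2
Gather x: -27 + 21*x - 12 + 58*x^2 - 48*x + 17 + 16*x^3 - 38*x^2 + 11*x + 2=16*x^3 + 20*x^2 - 16*x - 20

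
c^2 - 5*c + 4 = (c - 4)*(c - 1)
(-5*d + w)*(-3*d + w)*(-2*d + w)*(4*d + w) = -120*d^4 + 94*d^3*w - 9*d^2*w^2 - 6*d*w^3 + w^4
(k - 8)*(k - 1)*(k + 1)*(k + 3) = k^4 - 5*k^3 - 25*k^2 + 5*k + 24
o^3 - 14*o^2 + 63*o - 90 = (o - 6)*(o - 5)*(o - 3)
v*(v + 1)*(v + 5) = v^3 + 6*v^2 + 5*v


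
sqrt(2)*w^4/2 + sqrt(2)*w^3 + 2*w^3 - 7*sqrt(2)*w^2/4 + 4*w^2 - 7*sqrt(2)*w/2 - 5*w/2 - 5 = (w - sqrt(2))*(w + sqrt(2)/2)*(w + 5*sqrt(2)/2)*(sqrt(2)*w/2 + sqrt(2))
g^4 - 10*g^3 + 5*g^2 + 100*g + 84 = (g - 7)*(g - 6)*(g + 1)*(g + 2)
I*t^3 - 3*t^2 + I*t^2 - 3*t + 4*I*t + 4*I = (t - I)*(t + 4*I)*(I*t + I)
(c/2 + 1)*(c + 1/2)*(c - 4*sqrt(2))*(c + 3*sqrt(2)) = c^4/2 - sqrt(2)*c^3/2 + 5*c^3/4 - 23*c^2/2 - 5*sqrt(2)*c^2/4 - 30*c - sqrt(2)*c/2 - 12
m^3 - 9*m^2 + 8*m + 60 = (m - 6)*(m - 5)*(m + 2)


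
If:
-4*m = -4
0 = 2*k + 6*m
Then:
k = -3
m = 1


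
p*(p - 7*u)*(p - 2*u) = p^3 - 9*p^2*u + 14*p*u^2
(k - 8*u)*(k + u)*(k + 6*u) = k^3 - k^2*u - 50*k*u^2 - 48*u^3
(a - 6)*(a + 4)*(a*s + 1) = a^3*s - 2*a^2*s + a^2 - 24*a*s - 2*a - 24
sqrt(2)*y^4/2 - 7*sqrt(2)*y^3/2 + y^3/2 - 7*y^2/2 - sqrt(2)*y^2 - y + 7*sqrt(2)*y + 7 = (y/2 + sqrt(2)/2)*(y - 7)*(y - sqrt(2))*(sqrt(2)*y + 1)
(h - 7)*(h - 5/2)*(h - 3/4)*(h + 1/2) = h^4 - 39*h^3/4 + 39*h^2/2 - 13*h/16 - 105/16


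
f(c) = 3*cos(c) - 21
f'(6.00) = 0.84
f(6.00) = -18.12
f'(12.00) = 1.61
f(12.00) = -18.47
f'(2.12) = -2.56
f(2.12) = -22.57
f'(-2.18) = 2.46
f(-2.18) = -22.72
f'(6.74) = -1.32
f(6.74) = -18.31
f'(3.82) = 1.88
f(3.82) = -23.34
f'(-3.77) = -1.76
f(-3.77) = -23.43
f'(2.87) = -0.80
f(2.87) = -23.89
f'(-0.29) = 0.86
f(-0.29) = -18.13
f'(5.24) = 2.59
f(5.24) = -19.49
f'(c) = -3*sin(c)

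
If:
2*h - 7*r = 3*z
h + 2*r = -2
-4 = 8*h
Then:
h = -1/2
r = -3/4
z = 17/12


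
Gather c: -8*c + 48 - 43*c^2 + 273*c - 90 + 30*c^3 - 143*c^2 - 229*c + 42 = 30*c^3 - 186*c^2 + 36*c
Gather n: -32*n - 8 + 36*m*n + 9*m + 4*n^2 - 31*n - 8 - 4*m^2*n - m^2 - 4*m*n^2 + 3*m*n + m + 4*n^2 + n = -m^2 + 10*m + n^2*(8 - 4*m) + n*(-4*m^2 + 39*m - 62) - 16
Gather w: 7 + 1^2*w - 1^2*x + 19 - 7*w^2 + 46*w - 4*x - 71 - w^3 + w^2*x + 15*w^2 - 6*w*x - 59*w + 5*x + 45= -w^3 + w^2*(x + 8) + w*(-6*x - 12)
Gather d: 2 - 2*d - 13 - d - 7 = -3*d - 18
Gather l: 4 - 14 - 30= -40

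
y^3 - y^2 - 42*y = y*(y - 7)*(y + 6)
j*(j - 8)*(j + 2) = j^3 - 6*j^2 - 16*j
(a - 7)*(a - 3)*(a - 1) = a^3 - 11*a^2 + 31*a - 21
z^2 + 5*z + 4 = (z + 1)*(z + 4)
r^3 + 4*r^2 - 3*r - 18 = (r - 2)*(r + 3)^2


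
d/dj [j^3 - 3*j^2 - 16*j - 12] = 3*j^2 - 6*j - 16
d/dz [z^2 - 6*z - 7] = 2*z - 6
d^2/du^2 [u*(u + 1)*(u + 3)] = 6*u + 8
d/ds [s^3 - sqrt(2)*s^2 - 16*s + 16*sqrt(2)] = 3*s^2 - 2*sqrt(2)*s - 16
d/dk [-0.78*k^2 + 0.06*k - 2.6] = 0.06 - 1.56*k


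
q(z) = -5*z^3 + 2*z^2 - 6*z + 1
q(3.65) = -237.39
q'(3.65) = -191.24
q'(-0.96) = -23.66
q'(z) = -15*z^2 + 4*z - 6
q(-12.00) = 9001.00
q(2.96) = -128.91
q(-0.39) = 3.94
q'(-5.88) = -548.14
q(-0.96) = 13.03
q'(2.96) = -125.58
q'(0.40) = -6.80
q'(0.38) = -6.65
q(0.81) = -5.21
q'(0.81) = -12.60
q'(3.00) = -129.00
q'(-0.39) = -9.84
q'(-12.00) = -2214.00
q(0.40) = -1.40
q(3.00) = -134.00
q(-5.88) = 1121.92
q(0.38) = -1.27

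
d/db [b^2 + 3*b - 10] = 2*b + 3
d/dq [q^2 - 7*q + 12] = 2*q - 7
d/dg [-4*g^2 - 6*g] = -8*g - 6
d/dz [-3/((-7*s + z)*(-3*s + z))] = 6*(-5*s + z)/(441*s^4 - 420*s^3*z + 142*s^2*z^2 - 20*s*z^3 + z^4)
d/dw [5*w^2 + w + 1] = 10*w + 1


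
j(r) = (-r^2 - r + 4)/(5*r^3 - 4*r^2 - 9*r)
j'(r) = (-2*r - 1)/(5*r^3 - 4*r^2 - 9*r) + (-15*r^2 + 8*r + 9)*(-r^2 - r + 4)/(5*r^3 - 4*r^2 - 9*r)^2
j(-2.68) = 0.00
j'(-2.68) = -0.04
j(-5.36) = 0.02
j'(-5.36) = 0.00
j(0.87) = -0.31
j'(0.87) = 0.55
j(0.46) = -0.74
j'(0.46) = 1.99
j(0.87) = -0.31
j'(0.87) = 0.55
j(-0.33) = 1.79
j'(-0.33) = 3.45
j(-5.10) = 0.02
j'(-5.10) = 0.00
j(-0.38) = 1.65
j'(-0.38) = 2.34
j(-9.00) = 0.02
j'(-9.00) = 0.00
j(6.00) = -0.04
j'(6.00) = 0.01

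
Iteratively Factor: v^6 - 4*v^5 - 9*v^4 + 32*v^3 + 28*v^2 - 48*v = (v - 4)*(v^5 - 9*v^3 - 4*v^2 + 12*v) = (v - 4)*(v + 2)*(v^4 - 2*v^3 - 5*v^2 + 6*v) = v*(v - 4)*(v + 2)*(v^3 - 2*v^2 - 5*v + 6) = v*(v - 4)*(v + 2)^2*(v^2 - 4*v + 3) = v*(v - 4)*(v - 3)*(v + 2)^2*(v - 1)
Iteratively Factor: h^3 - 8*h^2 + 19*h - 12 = (h - 4)*(h^2 - 4*h + 3) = (h - 4)*(h - 3)*(h - 1)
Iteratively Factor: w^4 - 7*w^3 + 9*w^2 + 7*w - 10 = (w - 1)*(w^3 - 6*w^2 + 3*w + 10) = (w - 1)*(w + 1)*(w^2 - 7*w + 10) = (w - 5)*(w - 1)*(w + 1)*(w - 2)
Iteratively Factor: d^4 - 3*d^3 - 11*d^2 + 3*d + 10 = (d + 1)*(d^3 - 4*d^2 - 7*d + 10) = (d - 1)*(d + 1)*(d^2 - 3*d - 10) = (d - 1)*(d + 1)*(d + 2)*(d - 5)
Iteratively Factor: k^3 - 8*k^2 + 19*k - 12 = (k - 3)*(k^2 - 5*k + 4) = (k - 4)*(k - 3)*(k - 1)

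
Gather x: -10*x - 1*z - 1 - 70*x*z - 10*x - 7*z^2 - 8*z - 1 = x*(-70*z - 20) - 7*z^2 - 9*z - 2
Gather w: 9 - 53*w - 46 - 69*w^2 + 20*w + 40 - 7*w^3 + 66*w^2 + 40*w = -7*w^3 - 3*w^2 + 7*w + 3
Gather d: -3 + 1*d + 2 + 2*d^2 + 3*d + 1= 2*d^2 + 4*d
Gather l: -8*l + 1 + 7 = 8 - 8*l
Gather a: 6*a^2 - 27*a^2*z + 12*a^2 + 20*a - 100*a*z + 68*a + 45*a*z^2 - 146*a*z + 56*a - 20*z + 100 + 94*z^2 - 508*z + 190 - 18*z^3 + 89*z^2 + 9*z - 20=a^2*(18 - 27*z) + a*(45*z^2 - 246*z + 144) - 18*z^3 + 183*z^2 - 519*z + 270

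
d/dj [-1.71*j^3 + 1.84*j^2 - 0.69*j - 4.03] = -5.13*j^2 + 3.68*j - 0.69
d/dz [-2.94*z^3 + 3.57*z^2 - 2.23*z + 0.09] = -8.82*z^2 + 7.14*z - 2.23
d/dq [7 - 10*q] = -10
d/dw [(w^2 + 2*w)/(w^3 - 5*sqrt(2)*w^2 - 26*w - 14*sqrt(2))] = (w*(w + 2)*(-3*w^2 + 10*sqrt(2)*w + 26) - 2*(w + 1)*(-w^3 + 5*sqrt(2)*w^2 + 26*w + 14*sqrt(2)))/(-w^3 + 5*sqrt(2)*w^2 + 26*w + 14*sqrt(2))^2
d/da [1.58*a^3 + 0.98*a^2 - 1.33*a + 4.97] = 4.74*a^2 + 1.96*a - 1.33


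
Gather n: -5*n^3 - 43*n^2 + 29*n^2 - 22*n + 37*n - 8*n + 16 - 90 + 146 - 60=-5*n^3 - 14*n^2 + 7*n + 12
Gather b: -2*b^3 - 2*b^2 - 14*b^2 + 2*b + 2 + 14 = -2*b^3 - 16*b^2 + 2*b + 16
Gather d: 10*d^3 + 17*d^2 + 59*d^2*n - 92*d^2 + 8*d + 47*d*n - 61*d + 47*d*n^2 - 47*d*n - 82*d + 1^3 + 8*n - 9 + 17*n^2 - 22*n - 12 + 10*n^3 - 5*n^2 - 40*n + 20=10*d^3 + d^2*(59*n - 75) + d*(47*n^2 - 135) + 10*n^3 + 12*n^2 - 54*n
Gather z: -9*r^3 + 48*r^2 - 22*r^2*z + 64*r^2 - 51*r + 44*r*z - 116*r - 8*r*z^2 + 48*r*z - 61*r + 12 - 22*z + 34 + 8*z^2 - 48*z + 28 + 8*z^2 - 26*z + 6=-9*r^3 + 112*r^2 - 228*r + z^2*(16 - 8*r) + z*(-22*r^2 + 92*r - 96) + 80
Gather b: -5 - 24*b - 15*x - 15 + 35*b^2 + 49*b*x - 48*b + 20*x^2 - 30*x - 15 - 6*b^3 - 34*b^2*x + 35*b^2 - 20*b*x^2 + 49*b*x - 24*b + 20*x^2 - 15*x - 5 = -6*b^3 + b^2*(70 - 34*x) + b*(-20*x^2 + 98*x - 96) + 40*x^2 - 60*x - 40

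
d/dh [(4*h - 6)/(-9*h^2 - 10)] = 4*(9*h^2 - 27*h - 10)/(81*h^4 + 180*h^2 + 100)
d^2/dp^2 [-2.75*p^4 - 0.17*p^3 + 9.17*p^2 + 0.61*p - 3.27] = -33.0*p^2 - 1.02*p + 18.34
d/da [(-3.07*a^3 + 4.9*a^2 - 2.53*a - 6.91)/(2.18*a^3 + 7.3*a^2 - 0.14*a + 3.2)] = (3.5527136788005e-15*a^5 - 33.093*a^4 + 11.8904*a^3 + 33.5024*a^2 + 132.246*a - 9.0634)/(4.7524*a^6 + 31.828*a^5 + 52.6796*a^4 + 11.908*a^3 + 46.7396*a^2 - 0.896*a + 10.24)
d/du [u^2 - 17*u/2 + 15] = 2*u - 17/2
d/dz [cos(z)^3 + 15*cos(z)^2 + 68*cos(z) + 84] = (3*sin(z)^2 - 30*cos(z) - 71)*sin(z)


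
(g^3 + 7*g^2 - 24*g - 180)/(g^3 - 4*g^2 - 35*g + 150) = (g + 6)/(g - 5)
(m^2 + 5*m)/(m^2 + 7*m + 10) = m/(m + 2)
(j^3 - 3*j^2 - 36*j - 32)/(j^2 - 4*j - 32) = j + 1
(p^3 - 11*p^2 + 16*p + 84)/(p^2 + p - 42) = (p^2 - 5*p - 14)/(p + 7)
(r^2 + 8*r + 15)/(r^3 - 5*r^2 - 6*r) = (r^2 + 8*r + 15)/(r*(r^2 - 5*r - 6))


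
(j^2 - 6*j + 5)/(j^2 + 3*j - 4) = (j - 5)/(j + 4)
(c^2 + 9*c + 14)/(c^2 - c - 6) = (c + 7)/(c - 3)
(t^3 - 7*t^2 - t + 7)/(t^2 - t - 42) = (t^2 - 1)/(t + 6)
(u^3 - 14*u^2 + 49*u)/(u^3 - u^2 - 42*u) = (u - 7)/(u + 6)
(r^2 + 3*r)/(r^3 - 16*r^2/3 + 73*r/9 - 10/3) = 9*r*(r + 3)/(9*r^3 - 48*r^2 + 73*r - 30)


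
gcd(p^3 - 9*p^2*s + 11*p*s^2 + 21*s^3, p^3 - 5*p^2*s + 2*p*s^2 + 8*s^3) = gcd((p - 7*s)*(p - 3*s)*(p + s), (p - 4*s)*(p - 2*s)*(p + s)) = p + s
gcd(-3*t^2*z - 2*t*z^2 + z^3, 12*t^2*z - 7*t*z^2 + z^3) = -3*t*z + z^2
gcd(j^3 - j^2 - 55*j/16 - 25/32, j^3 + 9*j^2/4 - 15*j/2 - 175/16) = j^2 - 5*j/4 - 25/8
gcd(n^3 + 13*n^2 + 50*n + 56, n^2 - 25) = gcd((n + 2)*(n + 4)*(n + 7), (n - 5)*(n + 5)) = 1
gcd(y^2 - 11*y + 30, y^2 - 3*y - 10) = y - 5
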